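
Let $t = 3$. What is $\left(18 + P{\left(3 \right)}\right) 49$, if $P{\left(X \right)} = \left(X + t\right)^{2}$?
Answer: $2646$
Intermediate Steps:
$P{\left(X \right)} = \left(3 + X\right)^{2}$ ($P{\left(X \right)} = \left(X + 3\right)^{2} = \left(3 + X\right)^{2}$)
$\left(18 + P{\left(3 \right)}\right) 49 = \left(18 + \left(3 + 3\right)^{2}\right) 49 = \left(18 + 6^{2}\right) 49 = \left(18 + 36\right) 49 = 54 \cdot 49 = 2646$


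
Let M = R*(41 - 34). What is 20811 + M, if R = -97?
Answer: 20132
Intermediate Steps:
M = -679 (M = -97*(41 - 34) = -97*7 = -679)
20811 + M = 20811 - 679 = 20132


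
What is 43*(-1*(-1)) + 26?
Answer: 69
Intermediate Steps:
43*(-1*(-1)) + 26 = 43*1 + 26 = 43 + 26 = 69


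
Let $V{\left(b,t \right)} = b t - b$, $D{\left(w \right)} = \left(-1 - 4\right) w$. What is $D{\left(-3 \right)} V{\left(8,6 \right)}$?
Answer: $600$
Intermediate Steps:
$D{\left(w \right)} = - 5 w$
$V{\left(b,t \right)} = - b + b t$
$D{\left(-3 \right)} V{\left(8,6 \right)} = \left(-5\right) \left(-3\right) 8 \left(-1 + 6\right) = 15 \cdot 8 \cdot 5 = 15 \cdot 40 = 600$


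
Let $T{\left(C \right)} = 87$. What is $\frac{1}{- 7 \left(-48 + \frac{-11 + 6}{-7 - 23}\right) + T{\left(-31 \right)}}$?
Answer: $\frac{6}{2531} \approx 0.0023706$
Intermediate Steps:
$\frac{1}{- 7 \left(-48 + \frac{-11 + 6}{-7 - 23}\right) + T{\left(-31 \right)}} = \frac{1}{- 7 \left(-48 + \frac{-11 + 6}{-7 - 23}\right) + 87} = \frac{1}{- 7 \left(-48 - \frac{5}{-30}\right) + 87} = \frac{1}{- 7 \left(-48 - - \frac{1}{6}\right) + 87} = \frac{1}{- 7 \left(-48 + \frac{1}{6}\right) + 87} = \frac{1}{\left(-7\right) \left(- \frac{287}{6}\right) + 87} = \frac{1}{\frac{2009}{6} + 87} = \frac{1}{\frac{2531}{6}} = \frac{6}{2531}$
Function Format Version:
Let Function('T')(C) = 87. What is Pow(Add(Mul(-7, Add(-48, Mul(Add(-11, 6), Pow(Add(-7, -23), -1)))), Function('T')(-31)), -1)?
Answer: Rational(6, 2531) ≈ 0.0023706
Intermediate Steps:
Pow(Add(Mul(-7, Add(-48, Mul(Add(-11, 6), Pow(Add(-7, -23), -1)))), Function('T')(-31)), -1) = Pow(Add(Mul(-7, Add(-48, Mul(Add(-11, 6), Pow(Add(-7, -23), -1)))), 87), -1) = Pow(Add(Mul(-7, Add(-48, Mul(-5, Pow(-30, -1)))), 87), -1) = Pow(Add(Mul(-7, Add(-48, Mul(-5, Rational(-1, 30)))), 87), -1) = Pow(Add(Mul(-7, Add(-48, Rational(1, 6))), 87), -1) = Pow(Add(Mul(-7, Rational(-287, 6)), 87), -1) = Pow(Add(Rational(2009, 6), 87), -1) = Pow(Rational(2531, 6), -1) = Rational(6, 2531)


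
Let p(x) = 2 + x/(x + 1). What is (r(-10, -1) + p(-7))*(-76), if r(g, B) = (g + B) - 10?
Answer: 4066/3 ≈ 1355.3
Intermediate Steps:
p(x) = 2 + x/(1 + x)
r(g, B) = -10 + B + g (r(g, B) = (B + g) - 10 = -10 + B + g)
(r(-10, -1) + p(-7))*(-76) = ((-10 - 1 - 10) + (2 + 3*(-7))/(1 - 7))*(-76) = (-21 + (2 - 21)/(-6))*(-76) = (-21 - ⅙*(-19))*(-76) = (-21 + 19/6)*(-76) = -107/6*(-76) = 4066/3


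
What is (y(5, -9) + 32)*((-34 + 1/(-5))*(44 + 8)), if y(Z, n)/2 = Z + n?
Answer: -213408/5 ≈ -42682.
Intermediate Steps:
y(Z, n) = 2*Z + 2*n (y(Z, n) = 2*(Z + n) = 2*Z + 2*n)
(y(5, -9) + 32)*((-34 + 1/(-5))*(44 + 8)) = ((2*5 + 2*(-9)) + 32)*((-34 + 1/(-5))*(44 + 8)) = ((10 - 18) + 32)*((-34 - ⅕)*52) = (-8 + 32)*(-171/5*52) = 24*(-8892/5) = -213408/5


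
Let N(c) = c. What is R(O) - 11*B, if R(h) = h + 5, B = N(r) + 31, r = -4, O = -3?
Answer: -295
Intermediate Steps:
B = 27 (B = -4 + 31 = 27)
R(h) = 5 + h
R(O) - 11*B = (5 - 3) - 11*27 = 2 - 297 = -295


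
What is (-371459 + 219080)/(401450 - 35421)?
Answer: -152379/366029 ≈ -0.41630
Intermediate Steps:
(-371459 + 219080)/(401450 - 35421) = -152379/366029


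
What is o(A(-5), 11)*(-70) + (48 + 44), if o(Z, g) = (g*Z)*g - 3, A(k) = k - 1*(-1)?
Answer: 34182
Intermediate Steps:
A(k) = 1 + k (A(k) = k + 1 = 1 + k)
o(Z, g) = -3 + Z*g**2 (o(Z, g) = (Z*g)*g - 3 = Z*g**2 - 3 = -3 + Z*g**2)
o(A(-5), 11)*(-70) + (48 + 44) = (-3 + (1 - 5)*11**2)*(-70) + (48 + 44) = (-3 - 4*121)*(-70) + 92 = (-3 - 484)*(-70) + 92 = -487*(-70) + 92 = 34090 + 92 = 34182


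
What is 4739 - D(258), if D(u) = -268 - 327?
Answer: 5334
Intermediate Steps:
D(u) = -595
4739 - D(258) = 4739 - 1*(-595) = 4739 + 595 = 5334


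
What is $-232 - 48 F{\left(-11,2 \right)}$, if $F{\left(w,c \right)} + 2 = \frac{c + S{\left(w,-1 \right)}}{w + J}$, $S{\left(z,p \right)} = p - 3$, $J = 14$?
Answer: $-104$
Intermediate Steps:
$S{\left(z,p \right)} = -3 + p$
$F{\left(w,c \right)} = -2 + \frac{-4 + c}{14 + w}$ ($F{\left(w,c \right)} = -2 + \frac{c - 4}{w + 14} = -2 + \frac{c - 4}{14 + w} = -2 + \frac{-4 + c}{14 + w}$)
$-232 - 48 F{\left(-11,2 \right)} = -232 - 48 \frac{-32 + 2 - -22}{14 - 11} = -232 - 48 \frac{-32 + 2 + 22}{3} = -232 - 48 \cdot \frac{1}{3} \left(-8\right) = -232 - -128 = -232 + 128 = -104$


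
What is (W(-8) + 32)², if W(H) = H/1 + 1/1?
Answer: 625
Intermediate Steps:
W(H) = 1 + H (W(H) = H*1 + 1*1 = H + 1 = 1 + H)
(W(-8) + 32)² = ((1 - 8) + 32)² = (-7 + 32)² = 25² = 625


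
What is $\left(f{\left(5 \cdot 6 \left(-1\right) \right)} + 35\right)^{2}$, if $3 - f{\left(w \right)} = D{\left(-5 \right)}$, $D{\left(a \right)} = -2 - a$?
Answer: $1225$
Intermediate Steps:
$f{\left(w \right)} = 0$ ($f{\left(w \right)} = 3 - \left(-2 - -5\right) = 3 - \left(-2 + 5\right) = 3 - 3 = 0$)
$\left(f{\left(5 \cdot 6 \left(-1\right) \right)} + 35\right)^{2} = \left(0 + 35\right)^{2} = 35^{2} = 1225$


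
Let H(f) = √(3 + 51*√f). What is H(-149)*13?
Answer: 13*√(3 + 51*I*√149) ≈ 229.91 + 228.8*I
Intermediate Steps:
H(-149)*13 = √(3 + 51*√(-149))*13 = √(3 + 51*(I*√149))*13 = √(3 + 51*I*√149)*13 = 13*√(3 + 51*I*√149)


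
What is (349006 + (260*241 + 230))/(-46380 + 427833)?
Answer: 411896/381453 ≈ 1.0798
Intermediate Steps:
(349006 + (260*241 + 230))/(-46380 + 427833) = (349006 + (62660 + 230))/381453 = (349006 + 62890)*(1/381453) = 411896*(1/381453) = 411896/381453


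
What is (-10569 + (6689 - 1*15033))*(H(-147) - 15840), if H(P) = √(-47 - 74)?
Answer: 299581920 - 208043*I ≈ 2.9958e+8 - 2.0804e+5*I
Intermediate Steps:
H(P) = 11*I (H(P) = √(-121) = 11*I)
(-10569 + (6689 - 1*15033))*(H(-147) - 15840) = (-10569 + (6689 - 1*15033))*(11*I - 15840) = (-10569 + (6689 - 15033))*(-15840 + 11*I) = (-10569 - 8344)*(-15840 + 11*I) = -18913*(-15840 + 11*I) = 299581920 - 208043*I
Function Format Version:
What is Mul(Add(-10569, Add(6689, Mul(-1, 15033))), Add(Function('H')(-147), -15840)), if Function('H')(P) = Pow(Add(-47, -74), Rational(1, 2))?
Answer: Add(299581920, Mul(-208043, I)) ≈ Add(2.9958e+8, Mul(-2.0804e+5, I))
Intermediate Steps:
Function('H')(P) = Mul(11, I) (Function('H')(P) = Pow(-121, Rational(1, 2)) = Mul(11, I))
Mul(Add(-10569, Add(6689, Mul(-1, 15033))), Add(Function('H')(-147), -15840)) = Mul(Add(-10569, Add(6689, Mul(-1, 15033))), Add(Mul(11, I), -15840)) = Mul(Add(-10569, Add(6689, -15033)), Add(-15840, Mul(11, I))) = Mul(Add(-10569, -8344), Add(-15840, Mul(11, I))) = Mul(-18913, Add(-15840, Mul(11, I))) = Add(299581920, Mul(-208043, I))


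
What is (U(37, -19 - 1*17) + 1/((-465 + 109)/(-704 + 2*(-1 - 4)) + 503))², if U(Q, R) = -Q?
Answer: 44227234926736/32309703001 ≈ 1368.9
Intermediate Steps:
(U(37, -19 - 1*17) + 1/((-465 + 109)/(-704 + 2*(-1 - 4)) + 503))² = (-1*37 + 1/((-465 + 109)/(-704 + 2*(-1 - 4)) + 503))² = (-37 + 1/(-356/(-704 + 2*(-5)) + 503))² = (-37 + 1/(-356/(-704 - 10) + 503))² = (-37 + 1/(-356/(-714) + 503))² = (-37 + 1/(-356*(-1/714) + 503))² = (-37 + 1/(178/357 + 503))² = (-37 + 1/(179749/357))² = (-37 + 357/179749)² = (-6650356/179749)² = 44227234926736/32309703001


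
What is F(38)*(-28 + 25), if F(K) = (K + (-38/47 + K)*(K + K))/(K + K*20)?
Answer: -3543/329 ≈ -10.769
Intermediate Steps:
F(K) = (K + 2*K*(-38/47 + K))/(21*K) (F(K) = (K + (-38*1/47 + K)*(2*K))/(K + 20*K) = (K + (-38/47 + K)*(2*K))/((21*K)) = (K + 2*K*(-38/47 + K))*(1/(21*K)) = (K + 2*K*(-38/47 + K))/(21*K))
F(38)*(-28 + 25) = (-29/987 + (2/21)*38)*(-28 + 25) = (-29/987 + 76/21)*(-3) = (1181/329)*(-3) = -3543/329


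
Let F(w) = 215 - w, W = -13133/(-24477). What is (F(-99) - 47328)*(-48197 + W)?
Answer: 55462643159704/24477 ≈ 2.2659e+9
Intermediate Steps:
W = 13133/24477 (W = -13133*(-1/24477) = 13133/24477 ≈ 0.53654)
(F(-99) - 47328)*(-48197 + W) = ((215 - 1*(-99)) - 47328)*(-48197 + 13133/24477) = ((215 + 99) - 47328)*(-1179704836/24477) = (314 - 47328)*(-1179704836/24477) = -47014*(-1179704836/24477) = 55462643159704/24477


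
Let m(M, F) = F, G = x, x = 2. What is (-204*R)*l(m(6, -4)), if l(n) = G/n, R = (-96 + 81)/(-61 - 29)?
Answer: 17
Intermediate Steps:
G = 2
R = ⅙ (R = -15/(-90) = -15*(-1/90) = ⅙ ≈ 0.16667)
l(n) = 2/n
(-204*R)*l(m(6, -4)) = (-204*⅙)*(2/(-4)) = -68*(-1)/4 = -34*(-½) = 17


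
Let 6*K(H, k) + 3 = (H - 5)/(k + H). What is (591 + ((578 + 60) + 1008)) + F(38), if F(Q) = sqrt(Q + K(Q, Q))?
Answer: 2237 + sqrt(217018)/76 ≈ 2243.1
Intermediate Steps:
K(H, k) = -1/2 + (-5 + H)/(6*(H + k)) (K(H, k) = -1/2 + ((H - 5)/(k + H))/6 = -1/2 + ((-5 + H)/(H + k))/6 = -1/2 + (-5 + H)/(6*(H + k)))
F(Q) = sqrt(Q + (-5/6 - 5*Q/6)/(2*Q)) (F(Q) = sqrt(Q + (-5/6 - Q/2 - Q/3)/(Q + Q)) = sqrt(Q + (-5/6 - 5*Q/6)/((2*Q))) = sqrt(Q + (1/(2*Q))*(-5/6 - 5*Q/6)) = sqrt(Q + (-5/6 - 5*Q/6)/(2*Q)))
(591 + ((578 + 60) + 1008)) + F(38) = (591 + ((578 + 60) + 1008)) + sqrt(-15 - 15/38 + 36*38)/6 = (591 + (638 + 1008)) + sqrt(-15 - 15*1/38 + 1368)/6 = (591 + 1646) + sqrt(-15 - 15/38 + 1368)/6 = 2237 + sqrt(51399/38)/6 = 2237 + (3*sqrt(217018)/38)/6 = 2237 + sqrt(217018)/76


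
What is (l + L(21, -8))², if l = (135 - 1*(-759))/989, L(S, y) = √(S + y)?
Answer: 13514809/978121 + 1788*√13/989 ≈ 20.336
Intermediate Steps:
l = 894/989 (l = (135 + 759)*(1/989) = 894*(1/989) = 894/989 ≈ 0.90394)
(l + L(21, -8))² = (894/989 + √(21 - 8))² = (894/989 + √13)²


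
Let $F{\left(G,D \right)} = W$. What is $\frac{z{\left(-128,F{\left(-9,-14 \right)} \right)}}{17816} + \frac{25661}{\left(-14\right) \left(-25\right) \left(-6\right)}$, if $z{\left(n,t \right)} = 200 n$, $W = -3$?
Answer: $- \frac{63867047}{4676700} \approx -13.656$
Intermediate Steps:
$F{\left(G,D \right)} = -3$
$\frac{z{\left(-128,F{\left(-9,-14 \right)} \right)}}{17816} + \frac{25661}{\left(-14\right) \left(-25\right) \left(-6\right)} = \frac{200 \left(-128\right)}{17816} + \frac{25661}{\left(-14\right) \left(-25\right) \left(-6\right)} = \left(-25600\right) \frac{1}{17816} + \frac{25661}{350 \left(-6\right)} = - \frac{3200}{2227} + \frac{25661}{-2100} = - \frac{3200}{2227} + 25661 \left(- \frac{1}{2100}\right) = - \frac{3200}{2227} - \frac{25661}{2100} = - \frac{63867047}{4676700}$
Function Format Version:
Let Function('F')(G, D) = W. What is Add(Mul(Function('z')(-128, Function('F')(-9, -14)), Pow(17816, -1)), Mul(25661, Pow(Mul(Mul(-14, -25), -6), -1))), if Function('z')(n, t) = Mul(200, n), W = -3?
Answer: Rational(-63867047, 4676700) ≈ -13.656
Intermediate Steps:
Function('F')(G, D) = -3
Add(Mul(Function('z')(-128, Function('F')(-9, -14)), Pow(17816, -1)), Mul(25661, Pow(Mul(Mul(-14, -25), -6), -1))) = Add(Mul(Mul(200, -128), Pow(17816, -1)), Mul(25661, Pow(Mul(Mul(-14, -25), -6), -1))) = Add(Mul(-25600, Rational(1, 17816)), Mul(25661, Pow(Mul(350, -6), -1))) = Add(Rational(-3200, 2227), Mul(25661, Pow(-2100, -1))) = Add(Rational(-3200, 2227), Mul(25661, Rational(-1, 2100))) = Add(Rational(-3200, 2227), Rational(-25661, 2100)) = Rational(-63867047, 4676700)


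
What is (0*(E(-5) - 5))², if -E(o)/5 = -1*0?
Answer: 0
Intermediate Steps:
E(o) = 0 (E(o) = -(-5)*0 = -5*0 = 0)
(0*(E(-5) - 5))² = (0*(0 - 5))² = (0*(-5))² = 0² = 0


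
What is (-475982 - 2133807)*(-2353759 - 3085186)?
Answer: 14194498832605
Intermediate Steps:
(-475982 - 2133807)*(-2353759 - 3085186) = -2609789*(-5438945) = 14194498832605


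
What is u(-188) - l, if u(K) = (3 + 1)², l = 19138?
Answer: -19122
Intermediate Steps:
u(K) = 16 (u(K) = 4² = 16)
u(-188) - l = 16 - 1*19138 = 16 - 19138 = -19122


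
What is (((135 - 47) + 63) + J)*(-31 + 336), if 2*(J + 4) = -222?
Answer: 10980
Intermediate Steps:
J = -115 (J = -4 + (½)*(-222) = -4 - 111 = -115)
(((135 - 47) + 63) + J)*(-31 + 336) = (((135 - 47) + 63) - 115)*(-31 + 336) = ((88 + 63) - 115)*305 = (151 - 115)*305 = 36*305 = 10980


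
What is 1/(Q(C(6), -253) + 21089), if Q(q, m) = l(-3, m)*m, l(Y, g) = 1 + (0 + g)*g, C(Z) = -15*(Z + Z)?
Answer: -1/16173441 ≈ -6.1830e-8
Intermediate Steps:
C(Z) = -30*Z
l(Y, g) = 1 + g² (l(Y, g) = 1 + g*g = 1 + g²)
Q(q, m) = m*(1 + m²) (Q(q, m) = (1 + m²)*m = m*(1 + m²))
1/(Q(C(6), -253) + 21089) = 1/((-253 + (-253)³) + 21089) = 1/((-253 - 16194277) + 21089) = 1/(-16194530 + 21089) = 1/(-16173441) = -1/16173441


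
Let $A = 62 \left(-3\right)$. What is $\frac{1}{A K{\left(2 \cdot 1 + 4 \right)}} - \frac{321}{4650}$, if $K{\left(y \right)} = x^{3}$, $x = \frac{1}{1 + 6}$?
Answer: $- \frac{4448}{2325} \approx -1.9131$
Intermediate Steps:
$A = -186$
$x = \frac{1}{7} \approx 0.14286$
$K{\left(y \right)} = \frac{1}{343}$ ($K{\left(y \right)} = \left(\frac{1}{7}\right)^{3} = \frac{1}{343}$)
$\frac{1}{A K{\left(2 \cdot 1 + 4 \right)}} - \frac{321}{4650} = \frac{\frac{1}{\frac{1}{343}}}{-186} - \frac{321}{4650} = \left(- \frac{1}{186}\right) 343 - \frac{107}{1550} = - \frac{343}{186} - \frac{107}{1550} = - \frac{4448}{2325}$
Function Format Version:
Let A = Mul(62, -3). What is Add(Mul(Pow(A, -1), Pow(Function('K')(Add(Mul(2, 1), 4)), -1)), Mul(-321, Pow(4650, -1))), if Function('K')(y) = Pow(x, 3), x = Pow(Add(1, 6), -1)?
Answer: Rational(-4448, 2325) ≈ -1.9131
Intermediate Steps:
A = -186
x = Rational(1, 7) (x = Pow(7, -1) = Rational(1, 7) ≈ 0.14286)
Function('K')(y) = Rational(1, 343) (Function('K')(y) = Pow(Rational(1, 7), 3) = Rational(1, 343))
Add(Mul(Pow(A, -1), Pow(Function('K')(Add(Mul(2, 1), 4)), -1)), Mul(-321, Pow(4650, -1))) = Add(Mul(Pow(-186, -1), Pow(Rational(1, 343), -1)), Mul(-321, Pow(4650, -1))) = Add(Mul(Rational(-1, 186), 343), Mul(-321, Rational(1, 4650))) = Add(Rational(-343, 186), Rational(-107, 1550)) = Rational(-4448, 2325)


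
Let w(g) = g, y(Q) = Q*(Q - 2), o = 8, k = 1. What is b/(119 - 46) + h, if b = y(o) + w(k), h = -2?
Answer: -97/73 ≈ -1.3288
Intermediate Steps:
y(Q) = Q*(-2 + Q)
b = 49 (b = 8*(-2 + 8) + 1 = 8*6 + 1 = 48 + 1 = 49)
b/(119 - 46) + h = 49/(119 - 46) - 2 = 49/73 - 2 = -97/73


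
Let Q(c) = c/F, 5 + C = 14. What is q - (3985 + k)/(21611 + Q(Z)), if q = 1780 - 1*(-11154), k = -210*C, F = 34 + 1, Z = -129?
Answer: 9781341779/756256 ≈ 12934.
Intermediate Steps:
C = 9 (C = -5 + 14 = 9)
F = 35
Q(c) = c/35
k = -1890 (k = -210*9 = -1890)
q = 12934 (q = 1780 + 11154 = 12934)
q - (3985 + k)/(21611 + Q(Z)) = 12934 - (3985 - 1890)/(21611 + (1/35)*(-129)) = 12934 - 2095/(21611 - 129/35) = 12934 - 2095/756256/35 = 12934 - 2095*35/756256 = 12934 - 1*73325/756256 = 12934 - 73325/756256 = 9781341779/756256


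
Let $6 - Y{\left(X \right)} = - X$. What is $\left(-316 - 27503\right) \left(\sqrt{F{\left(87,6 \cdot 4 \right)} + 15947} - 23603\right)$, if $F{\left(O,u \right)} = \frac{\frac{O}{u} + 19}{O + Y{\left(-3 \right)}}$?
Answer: $656611857 - \frac{9273 \sqrt{57410105}}{20} \approx 6.531 \cdot 10^{8}$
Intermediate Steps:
$Y{\left(X \right)} = 6 + X$ ($Y{\left(X \right)} = 6 - - X = 6 + X$)
$F{\left(O,u \right)} = \frac{19 + \frac{O}{u}}{3 + O}$ ($F{\left(O,u \right)} = \frac{\frac{O}{u} + 19}{O + \left(6 - 3\right)} = \frac{19 + \frac{O}{u}}{O + 3} = \frac{19 + \frac{O}{u}}{3 + O}$)
$\left(-316 - 27503\right) \left(\sqrt{F{\left(87,6 \cdot 4 \right)} + 15947} - 23603\right) = \left(-316 - 27503\right) \left(\sqrt{\frac{87 + 19 \cdot 6 \cdot 4}{6 \cdot 4 \left(3 + 87\right)} + 15947} - 23603\right) = - 27819 \left(\sqrt{\frac{87 + 19 \cdot 24}{24 \cdot 90} + 15947} - 23603\right) = - 27819 \left(\sqrt{\frac{1}{24} \cdot \frac{1}{90} \left(87 + 456\right) + 15947} - 23603\right) = - 27819 \left(\sqrt{\frac{1}{24} \cdot \frac{1}{90} \cdot 543 + 15947} - 23603\right) = - 27819 \left(\sqrt{\frac{181}{720} + 15947} - 23603\right) = - 27819 \left(\sqrt{\frac{11482021}{720}} - 23603\right) = - 27819 \left(\frac{\sqrt{57410105}}{60} - 23603\right) = - 27819 \left(-23603 + \frac{\sqrt{57410105}}{60}\right) = 656611857 - \frac{9273 \sqrt{57410105}}{20}$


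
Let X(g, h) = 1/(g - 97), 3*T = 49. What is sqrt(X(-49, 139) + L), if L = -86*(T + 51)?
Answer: I*sqrt(1110905970)/438 ≈ 76.096*I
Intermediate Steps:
T = 49/3 (T = (1/3)*49 = 49/3 ≈ 16.333)
X(g, h) = 1/(-97 + g)
L = -17372/3 (L = -86*(49/3 + 51) = -86*202/3 = -17372/3 ≈ -5790.7)
sqrt(X(-49, 139) + L) = sqrt(1/(-97 - 49) - 17372/3) = sqrt(1/(-146) - 17372/3) = sqrt(-1/146 - 17372/3) = sqrt(-2536315/438) = I*sqrt(1110905970)/438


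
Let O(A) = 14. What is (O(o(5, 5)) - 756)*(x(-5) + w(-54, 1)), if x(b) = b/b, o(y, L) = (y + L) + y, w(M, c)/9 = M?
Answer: 359870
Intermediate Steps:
w(M, c) = 9*M
o(y, L) = L + 2*y (o(y, L) = (L + y) + y = L + 2*y)
x(b) = 1
(O(o(5, 5)) - 756)*(x(-5) + w(-54, 1)) = (14 - 756)*(1 + 9*(-54)) = -742*(1 - 486) = -742*(-485) = 359870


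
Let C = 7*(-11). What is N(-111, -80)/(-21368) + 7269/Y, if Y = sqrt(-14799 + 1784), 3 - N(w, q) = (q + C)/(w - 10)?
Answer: -103/1292764 - 7269*I*sqrt(13015)/13015 ≈ -7.9674e-5 - 63.717*I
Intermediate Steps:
C = -77
N(w, q) = 3 - (-77 + q)/(-10 + w) (N(w, q) = 3 - (q - 77)/(w - 10) = 3 - (-77 + q)/(-10 + w))
Y = I*sqrt(13015) (Y = sqrt(-13015) = I*sqrt(13015) ≈ 114.08*I)
N(-111, -80)/(-21368) + 7269/Y = ((47 - 1*(-80) + 3*(-111))/(-10 - 111))/(-21368) + 7269/((I*sqrt(13015))) = ((47 + 80 - 333)/(-121))*(-1/21368) + 7269*(-I*sqrt(13015)/13015) = -1/121*(-206)*(-1/21368) - 7269*I*sqrt(13015)/13015 = (206/121)*(-1/21368) - 7269*I*sqrt(13015)/13015 = -103/1292764 - 7269*I*sqrt(13015)/13015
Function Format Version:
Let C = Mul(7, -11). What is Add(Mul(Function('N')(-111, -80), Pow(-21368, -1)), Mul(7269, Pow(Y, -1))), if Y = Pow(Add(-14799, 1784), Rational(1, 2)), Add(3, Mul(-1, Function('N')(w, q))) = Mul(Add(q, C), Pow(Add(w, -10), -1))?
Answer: Add(Rational(-103, 1292764), Mul(Rational(-7269, 13015), I, Pow(13015, Rational(1, 2)))) ≈ Add(-7.9674e-5, Mul(-63.717, I))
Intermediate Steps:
C = -77
Function('N')(w, q) = Add(3, Mul(-1, Pow(Add(-10, w), -1), Add(-77, q))) (Function('N')(w, q) = Add(3, Mul(-1, Mul(Add(q, -77), Pow(Add(w, -10), -1)))) = Add(3, Mul(-1, Mul(Add(-77, q), Pow(Add(-10, w), -1)))) = Add(3, Mul(-1, Mul(Pow(Add(-10, w), -1), Add(-77, q)))) = Add(3, Mul(-1, Pow(Add(-10, w), -1), Add(-77, q))))
Y = Mul(I, Pow(13015, Rational(1, 2))) (Y = Pow(-13015, Rational(1, 2)) = Mul(I, Pow(13015, Rational(1, 2))) ≈ Mul(114.08, I))
Add(Mul(Function('N')(-111, -80), Pow(-21368, -1)), Mul(7269, Pow(Y, -1))) = Add(Mul(Mul(Pow(Add(-10, -111), -1), Add(47, Mul(-1, -80), Mul(3, -111))), Pow(-21368, -1)), Mul(7269, Pow(Mul(I, Pow(13015, Rational(1, 2))), -1))) = Add(Mul(Mul(Pow(-121, -1), Add(47, 80, -333)), Rational(-1, 21368)), Mul(7269, Mul(Rational(-1, 13015), I, Pow(13015, Rational(1, 2))))) = Add(Mul(Mul(Rational(-1, 121), -206), Rational(-1, 21368)), Mul(Rational(-7269, 13015), I, Pow(13015, Rational(1, 2)))) = Add(Mul(Rational(206, 121), Rational(-1, 21368)), Mul(Rational(-7269, 13015), I, Pow(13015, Rational(1, 2)))) = Add(Rational(-103, 1292764), Mul(Rational(-7269, 13015), I, Pow(13015, Rational(1, 2))))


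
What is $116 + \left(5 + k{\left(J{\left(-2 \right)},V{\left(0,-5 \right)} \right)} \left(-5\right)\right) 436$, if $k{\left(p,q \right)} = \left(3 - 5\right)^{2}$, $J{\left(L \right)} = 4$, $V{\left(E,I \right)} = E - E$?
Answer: $-6424$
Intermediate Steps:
$V{\left(E,I \right)} = 0$
$k{\left(p,q \right)} = 4$ ($k{\left(p,q \right)} = \left(-2\right)^{2} = 4$)
$116 + \left(5 + k{\left(J{\left(-2 \right)},V{\left(0,-5 \right)} \right)} \left(-5\right)\right) 436 = 116 + \left(5 + 4 \left(-5\right)\right) 436 = 116 + \left(5 - 20\right) 436 = 116 - 6540 = -6424$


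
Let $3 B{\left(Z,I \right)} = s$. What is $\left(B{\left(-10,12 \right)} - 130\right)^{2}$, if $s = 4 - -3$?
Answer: $\frac{146689}{9} \approx 16299.0$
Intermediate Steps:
$s = 7$ ($s = 4 + 3 = 7$)
$B{\left(Z,I \right)} = \frac{7}{3}$ ($B{\left(Z,I \right)} = \frac{1}{3} \cdot 7 = \frac{7}{3}$)
$\left(B{\left(-10,12 \right)} - 130\right)^{2} = \left(\frac{7}{3} - 130\right)^{2} = \left(- \frac{383}{3}\right)^{2} = \frac{146689}{9}$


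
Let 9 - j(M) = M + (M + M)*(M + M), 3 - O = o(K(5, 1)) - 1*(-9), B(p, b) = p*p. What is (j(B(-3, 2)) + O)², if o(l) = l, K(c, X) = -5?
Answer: 105625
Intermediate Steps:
B(p, b) = p²
O = -1 (O = 3 - (-5 - 1*(-9)) = 3 - (-5 + 9) = 3 - 1*4 = 3 - 4 = -1)
j(M) = 9 - M - 4*M² (j(M) = 9 - (M + (M + M)*(M + M)) = 9 - (M + (2*M)*(2*M)) = 9 - (M + 4*M²) = 9 + (-M - 4*M²) = 9 - M - 4*M²)
(j(B(-3, 2)) + O)² = ((9 - 1*(-3)² - 4*((-3)²)²) - 1)² = ((9 - 1*9 - 4*9²) - 1)² = ((9 - 9 - 4*81) - 1)² = ((9 - 9 - 324) - 1)² = (-324 - 1)² = (-325)² = 105625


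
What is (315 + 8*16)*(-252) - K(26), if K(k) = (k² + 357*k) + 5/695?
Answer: -16901567/139 ≈ -1.2159e+5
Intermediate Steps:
K(k) = 1/139 + k² + 357*k (K(k) = (k² + 357*k) + 5*(1/695) = (k² + 357*k) + 1/139 = 1/139 + k² + 357*k)
(315 + 8*16)*(-252) - K(26) = (315 + 8*16)*(-252) - (1/139 + 26² + 357*26) = (315 + 128)*(-252) - (1/139 + 676 + 9282) = 443*(-252) - 1*1384163/139 = -111636 - 1384163/139 = -16901567/139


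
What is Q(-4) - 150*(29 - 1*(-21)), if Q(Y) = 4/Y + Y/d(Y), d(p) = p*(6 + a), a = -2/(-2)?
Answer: -52506/7 ≈ -7500.9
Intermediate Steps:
a = 1 (a = -2*(-1/2) = 1)
d(p) = 7*p (d(p) = p*(6 + 1) = p*7 = 7*p)
Q(Y) = 1/7 + 4/Y (Q(Y) = 4/Y + Y/((7*Y)) = 4/Y + Y*(1/(7*Y)) = 4/Y + 1/7 = 1/7 + 4/Y)
Q(-4) - 150*(29 - 1*(-21)) = (1/7)*(28 - 4)/(-4) - 150*(29 - 1*(-21)) = (1/7)*(-1/4)*24 - 150*(29 + 21) = -6/7 - 150*50 = -6/7 - 7500 = -52506/7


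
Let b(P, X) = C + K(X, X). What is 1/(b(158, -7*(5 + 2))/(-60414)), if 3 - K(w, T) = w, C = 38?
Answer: -10069/15 ≈ -671.27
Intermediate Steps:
K(w, T) = 3 - w
b(P, X) = 41 - X (b(P, X) = 38 + (3 - X) = 41 - X)
1/(b(158, -7*(5 + 2))/(-60414)) = 1/((41 - (-7)*(5 + 2))/(-60414)) = 1/((41 - (-7)*7)*(-1/60414)) = 1/((41 - 1*(-49))*(-1/60414)) = 1/((41 + 49)*(-1/60414)) = 1/(90*(-1/60414)) = 1/(-15/10069) = -10069/15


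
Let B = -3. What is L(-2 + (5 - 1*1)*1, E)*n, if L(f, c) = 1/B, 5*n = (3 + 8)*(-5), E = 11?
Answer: 11/3 ≈ 3.6667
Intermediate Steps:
n = -11 (n = ((3 + 8)*(-5))/5 = (11*(-5))/5 = (⅕)*(-55) = -11)
L(f, c) = -⅓ (L(f, c) = 1/(-3) = -⅓)
L(-2 + (5 - 1*1)*1, E)*n = -⅓*(-11) = 11/3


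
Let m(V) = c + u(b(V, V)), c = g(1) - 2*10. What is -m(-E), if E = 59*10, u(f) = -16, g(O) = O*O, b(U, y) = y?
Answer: 35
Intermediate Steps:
g(O) = O**2
E = 590
c = -19 (c = 1**2 - 2*10 = 1 - 20 = -19)
m(V) = -35 (m(V) = -19 - 16 = -35)
-m(-E) = -1*(-35) = 35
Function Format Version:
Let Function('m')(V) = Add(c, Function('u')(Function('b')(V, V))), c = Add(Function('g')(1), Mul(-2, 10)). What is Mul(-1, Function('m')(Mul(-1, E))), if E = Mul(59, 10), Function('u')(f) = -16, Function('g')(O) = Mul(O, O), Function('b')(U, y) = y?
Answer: 35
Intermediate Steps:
Function('g')(O) = Pow(O, 2)
E = 590
c = -19 (c = Add(Pow(1, 2), Mul(-2, 10)) = Add(1, -20) = -19)
Function('m')(V) = -35 (Function('m')(V) = Add(-19, -16) = -35)
Mul(-1, Function('m')(Mul(-1, E))) = Mul(-1, -35) = 35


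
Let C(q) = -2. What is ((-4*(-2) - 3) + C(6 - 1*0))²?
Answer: 9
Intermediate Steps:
((-4*(-2) - 3) + C(6 - 1*0))² = ((-4*(-2) - 3) - 2)² = ((8 - 3) - 2)² = (5 - 2)² = 3² = 9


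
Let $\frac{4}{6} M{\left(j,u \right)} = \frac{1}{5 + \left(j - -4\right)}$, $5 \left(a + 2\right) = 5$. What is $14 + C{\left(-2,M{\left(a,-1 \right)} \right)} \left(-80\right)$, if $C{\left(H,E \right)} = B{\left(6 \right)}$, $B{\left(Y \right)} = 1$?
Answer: $-66$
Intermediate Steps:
$a = -1$ ($a = -2 + \frac{1}{5} \cdot 5 = -2 + 1 = -1$)
$M{\left(j,u \right)} = \frac{3}{2 \left(9 + j\right)}$ ($M{\left(j,u \right)} = \frac{3}{2 \left(5 + \left(j - -4\right)\right)} = \frac{3}{2 \left(5 + \left(j + 4\right)\right)} = \frac{3}{2 \left(5 + \left(4 + j\right)\right)} = \frac{3}{2 \left(9 + j\right)}$)
$C{\left(H,E \right)} = 1$
$14 + C{\left(-2,M{\left(a,-1 \right)} \right)} \left(-80\right) = 14 + 1 \left(-80\right) = 14 - 80 = -66$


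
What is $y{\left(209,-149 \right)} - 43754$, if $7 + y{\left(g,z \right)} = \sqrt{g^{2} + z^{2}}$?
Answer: $-43761 + \sqrt{65882} \approx -43504.0$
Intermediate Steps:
$y{\left(g,z \right)} = -7 + \sqrt{g^{2} + z^{2}}$
$y{\left(209,-149 \right)} - 43754 = \left(-7 + \sqrt{209^{2} + \left(-149\right)^{2}}\right) - 43754 = \left(-7 + \sqrt{43681 + 22201}\right) - 43754 = \left(-7 + \sqrt{65882}\right) - 43754 = -43761 + \sqrt{65882}$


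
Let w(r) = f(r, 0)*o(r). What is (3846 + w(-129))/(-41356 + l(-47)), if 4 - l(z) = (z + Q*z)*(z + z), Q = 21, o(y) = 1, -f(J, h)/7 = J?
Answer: -4749/138548 ≈ -0.034277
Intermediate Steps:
f(J, h) = -7*J
w(r) = -7*r (w(r) = -7*r*1 = -7*r)
l(z) = 4 - 44*z**2 (l(z) = 4 - (z + 21*z)*(z + z) = 4 - 22*z*2*z = 4 - 44*z**2)
(3846 + w(-129))/(-41356 + l(-47)) = (3846 - 7*(-129))/(-41356 + (4 - 44*(-47)**2)) = (3846 + 903)/(-41356 + (4 - 44*2209)) = 4749/(-41356 + (4 - 97196)) = 4749/(-41356 - 97192) = 4749/(-138548) = 4749*(-1/138548) = -4749/138548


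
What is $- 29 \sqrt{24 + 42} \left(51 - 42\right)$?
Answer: $- 261 \sqrt{66} \approx -2120.4$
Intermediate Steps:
$- 29 \sqrt{24 + 42} \left(51 - 42\right) = - 29 \sqrt{66} \cdot 9 = - 261 \sqrt{66}$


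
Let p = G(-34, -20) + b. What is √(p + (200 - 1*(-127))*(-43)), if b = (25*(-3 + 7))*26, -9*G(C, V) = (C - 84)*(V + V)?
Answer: I*√107869/3 ≈ 109.48*I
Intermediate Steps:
G(C, V) = -2*V*(-84 + C)/9 (G(C, V) = -(C - 84)*(V + V)/9 = -(-84 + C)*2*V/9 = -2*V*(-84 + C)/9)
b = 2600 (b = (25*4)*26 = 100*26 = 2600)
p = 18680/9 (p = (2/9)*(-20)*(84 - 1*(-34)) + 2600 = (2/9)*(-20)*(84 + 34) + 2600 = (2/9)*(-20)*118 + 2600 = -4720/9 + 2600 = 18680/9 ≈ 2075.6)
√(p + (200 - 1*(-127))*(-43)) = √(18680/9 + (200 - 1*(-127))*(-43)) = √(18680/9 + (200 + 127)*(-43)) = √(18680/9 + 327*(-43)) = √(18680/9 - 14061) = √(-107869/9) = I*√107869/3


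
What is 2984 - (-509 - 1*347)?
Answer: 3840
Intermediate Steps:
2984 - (-509 - 1*347) = 2984 - (-509 - 347) = 2984 - 1*(-856) = 2984 + 856 = 3840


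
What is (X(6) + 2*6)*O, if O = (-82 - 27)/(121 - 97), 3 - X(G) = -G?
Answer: -763/8 ≈ -95.375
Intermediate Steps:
X(G) = 3 + G (X(G) = 3 - (-1)*G = 3 + G)
O = -109/24 ≈ -4.5417
(X(6) + 2*6)*O = ((3 + 6) + 2*6)*(-109/24) = (9 + 12)*(-109/24) = 21*(-109/24) = -763/8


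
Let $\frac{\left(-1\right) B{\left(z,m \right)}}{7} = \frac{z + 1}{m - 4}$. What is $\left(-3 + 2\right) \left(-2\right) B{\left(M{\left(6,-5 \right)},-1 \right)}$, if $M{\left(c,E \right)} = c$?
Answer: $\frac{98}{5} \approx 19.6$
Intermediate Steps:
$B{\left(z,m \right)} = - \frac{7 \left(1 + z\right)}{-4 + m}$ ($B{\left(z,m \right)} = - 7 \frac{z + 1}{m - 4} = - 7 \frac{1 + z}{-4 + m} = - \frac{7 \left(1 + z\right)}{-4 + m}$)
$\left(-3 + 2\right) \left(-2\right) B{\left(M{\left(6,-5 \right)},-1 \right)} = \left(-3 + 2\right) \left(-2\right) \frac{7 \left(-1 - 6\right)}{-4 - 1} = \left(-1\right) \left(-2\right) \frac{7 \left(-1 - 6\right)}{-5} = 2 \cdot 7 \left(- \frac{1}{5}\right) \left(-7\right) = 2 \cdot \frac{49}{5} = \frac{98}{5}$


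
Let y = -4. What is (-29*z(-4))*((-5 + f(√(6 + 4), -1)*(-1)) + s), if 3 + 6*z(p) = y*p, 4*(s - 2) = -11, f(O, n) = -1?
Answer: 7163/24 ≈ 298.46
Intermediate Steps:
s = -¾ (s = 2 + (¼)*(-11) = 2 - 11/4 = -¾ ≈ -0.75000)
z(p) = -½ - 2*p/3 (z(p) = -½ + (-4*p)/6 = -½ - 2*p/3)
(-29*z(-4))*((-5 + f(√(6 + 4), -1)*(-1)) + s) = (-29*(-½ - ⅔*(-4)))*((-5 - 1*(-1)) - ¾) = (-29*(-½ + 8/3))*((-5 + 1) - ¾) = (-29*13/6)*(-4 - ¾) = -377/6*(-19/4) = 7163/24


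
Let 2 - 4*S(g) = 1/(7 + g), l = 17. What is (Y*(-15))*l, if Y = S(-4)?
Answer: -425/4 ≈ -106.25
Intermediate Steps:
S(g) = 1/2 - 1/(4*(7 + g))
Y = 5/12 (Y = (13 + 2*(-4))/(4*(7 - 4)) = (1/4)*(13 - 8)/3 = (1/4)*(1/3)*5 = 5/12 ≈ 0.41667)
(Y*(-15))*l = ((5/12)*(-15))*17 = -25/4*17 = -425/4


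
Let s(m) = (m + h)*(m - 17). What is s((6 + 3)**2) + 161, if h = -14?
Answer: 4449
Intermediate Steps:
s(m) = (-17 + m)*(-14 + m) (s(m) = (m - 14)*(m - 17) = (-14 + m)*(-17 + m) = (-17 + m)*(-14 + m))
s((6 + 3)**2) + 161 = (238 + ((6 + 3)**2)**2 - 31*(6 + 3)**2) + 161 = (238 + (9**2)**2 - 31*9**2) + 161 = (238 + 81**2 - 31*81) + 161 = (238 + 6561 - 2511) + 161 = 4288 + 161 = 4449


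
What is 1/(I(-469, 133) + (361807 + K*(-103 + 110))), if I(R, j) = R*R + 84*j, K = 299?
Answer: 1/595033 ≈ 1.6806e-6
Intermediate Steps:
I(R, j) = R**2 + 84*j
1/(I(-469, 133) + (361807 + K*(-103 + 110))) = 1/(((-469)**2 + 84*133) + (361807 + 299*(-103 + 110))) = 1/((219961 + 11172) + (361807 + 299*7)) = 1/(231133 + (361807 + 2093)) = 1/(231133 + 363900) = 1/595033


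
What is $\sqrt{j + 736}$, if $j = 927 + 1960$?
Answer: $\sqrt{3623} \approx 60.191$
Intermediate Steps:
$j = 2887$
$\sqrt{j + 736} = \sqrt{2887 + 736} = \sqrt{3623}$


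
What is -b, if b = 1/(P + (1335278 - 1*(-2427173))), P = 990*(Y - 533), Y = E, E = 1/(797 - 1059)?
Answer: -131/423755816 ≈ -3.0914e-7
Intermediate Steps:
E = -1/262 (E = 1/(-262) = -1/262 ≈ -0.0038168)
Y = -1/262 ≈ -0.0038168
P = -69125265/131 (P = 990*(-1/262 - 533) = 990*(-139647/262) = -69125265/131 ≈ -5.2767e+5)
b = 131/423755816 (b = 1/(-69125265/131 + (1335278 - 1*(-2427173))) = 1/(-69125265/131 + (1335278 + 2427173)) = 1/(-69125265/131 + 3762451) = 1/(423755816/131) = 131/423755816 ≈ 3.0914e-7)
-b = -1*131/423755816 = -131/423755816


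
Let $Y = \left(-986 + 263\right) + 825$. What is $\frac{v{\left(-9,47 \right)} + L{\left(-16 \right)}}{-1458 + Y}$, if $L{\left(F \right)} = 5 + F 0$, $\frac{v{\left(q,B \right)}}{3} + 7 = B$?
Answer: $- \frac{125}{1356} \approx -0.092183$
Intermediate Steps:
$v{\left(q,B \right)} = -21 + 3 B$
$Y = 102$ ($Y = -723 + 825 = 102$)
$L{\left(F \right)} = 5$ ($L{\left(F \right)} = 5 + 0 = 5$)
$\frac{v{\left(-9,47 \right)} + L{\left(-16 \right)}}{-1458 + Y} = \frac{\left(-21 + 3 \cdot 47\right) + 5}{-1458 + 102} = \frac{\left(-21 + 141\right) + 5}{-1356} = \left(120 + 5\right) \left(- \frac{1}{1356}\right) = 125 \left(- \frac{1}{1356}\right) = - \frac{125}{1356}$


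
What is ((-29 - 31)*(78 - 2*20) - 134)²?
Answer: 5827396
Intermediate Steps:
((-29 - 31)*(78 - 2*20) - 134)² = (-60*(78 - 40) - 134)² = (-60*38 - 134)² = (-2280 - 134)² = (-2414)² = 5827396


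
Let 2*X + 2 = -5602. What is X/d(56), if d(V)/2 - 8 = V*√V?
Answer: 1401/21944 - 9807*√14/10972 ≈ -3.2805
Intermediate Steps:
X = -2802 (X = -1 + (½)*(-5602) = -1 - 2801 = -2802)
d(V) = 16 + 2*V^(3/2) (d(V) = 16 + 2*(V*√V) = 16 + 2*V^(3/2))
X/d(56) = -2802/(16 + 2*56^(3/2)) = -2802/(16 + 2*(112*√14)) = -2802/(16 + 224*√14)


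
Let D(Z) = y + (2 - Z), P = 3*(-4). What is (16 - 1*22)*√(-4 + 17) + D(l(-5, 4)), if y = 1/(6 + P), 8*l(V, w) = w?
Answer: 4/3 - 6*√13 ≈ -20.300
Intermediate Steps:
l(V, w) = w/8
P = -12
y = -⅙ (y = 1/(6 - 12) = 1/(-6) = -⅙ ≈ -0.16667)
D(Z) = 11/6 - Z (D(Z) = -⅙ + (2 - Z) = 11/6 - Z)
(16 - 1*22)*√(-4 + 17) + D(l(-5, 4)) = (16 - 1*22)*√(-4 + 17) + (11/6 - 4/8) = (16 - 22)*√13 + (11/6 - 1*½) = -6*√13 + (11/6 - ½) = -6*√13 + 4/3 = 4/3 - 6*√13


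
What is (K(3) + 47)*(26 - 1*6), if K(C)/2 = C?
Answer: 1060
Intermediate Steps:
K(C) = 2*C
(K(3) + 47)*(26 - 1*6) = (2*3 + 47)*(26 - 1*6) = (6 + 47)*(26 - 6) = 53*20 = 1060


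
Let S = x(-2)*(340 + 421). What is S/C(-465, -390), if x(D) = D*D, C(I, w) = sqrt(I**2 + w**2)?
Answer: 3044*sqrt(1637)/24555 ≈ 5.0157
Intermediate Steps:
x(D) = D**2
S = 3044 (S = (-2)**2*(340 + 421) = 4*761 = 3044)
S/C(-465, -390) = 3044/(sqrt((-465)**2 + (-390)**2)) = 3044/(sqrt(216225 + 152100)) = 3044/(sqrt(368325)) = 3044/((15*sqrt(1637))) = 3044*(sqrt(1637)/24555) = 3044*sqrt(1637)/24555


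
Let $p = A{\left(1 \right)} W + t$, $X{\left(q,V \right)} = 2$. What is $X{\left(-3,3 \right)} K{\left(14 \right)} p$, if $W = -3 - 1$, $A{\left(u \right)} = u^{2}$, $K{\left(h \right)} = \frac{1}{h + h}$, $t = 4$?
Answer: $0$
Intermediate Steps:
$K{\left(h \right)} = \frac{1}{2 h}$
$W = -4$
$p = 0$ ($p = 1^{2} \left(-4\right) + 4 = 1 \left(-4\right) + 4 = -4 + 4 = 0$)
$X{\left(-3,3 \right)} K{\left(14 \right)} p = 2 \frac{1}{2 \cdot 14} \cdot 0 = 2 \cdot \frac{1}{2} \cdot \frac{1}{14} \cdot 0 = 2 \cdot \frac{1}{28} \cdot 0 = \frac{1}{14} \cdot 0 = 0$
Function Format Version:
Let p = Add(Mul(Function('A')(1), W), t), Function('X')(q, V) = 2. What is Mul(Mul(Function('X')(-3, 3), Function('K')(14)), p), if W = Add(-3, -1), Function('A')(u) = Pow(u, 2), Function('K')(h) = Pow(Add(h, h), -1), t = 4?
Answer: 0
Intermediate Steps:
Function('K')(h) = Mul(Rational(1, 2), Pow(h, -1)) (Function('K')(h) = Pow(Mul(2, h), -1) = Mul(Rational(1, 2), Pow(h, -1)))
W = -4
p = 0 (p = Add(Mul(Pow(1, 2), -4), 4) = Add(Mul(1, -4), 4) = Add(-4, 4) = 0)
Mul(Mul(Function('X')(-3, 3), Function('K')(14)), p) = Mul(Mul(2, Mul(Rational(1, 2), Pow(14, -1))), 0) = Mul(Mul(2, Mul(Rational(1, 2), Rational(1, 14))), 0) = Mul(Mul(2, Rational(1, 28)), 0) = Mul(Rational(1, 14), 0) = 0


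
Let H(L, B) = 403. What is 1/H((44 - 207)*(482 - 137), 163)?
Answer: 1/403 ≈ 0.0024814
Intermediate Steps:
1/H((44 - 207)*(482 - 137), 163) = 1/403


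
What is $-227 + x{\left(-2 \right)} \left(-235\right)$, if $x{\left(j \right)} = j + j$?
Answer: $713$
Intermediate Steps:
$x{\left(j \right)} = 2 j$
$-227 + x{\left(-2 \right)} \left(-235\right) = -227 + 2 \left(-2\right) \left(-235\right) = -227 - -940 = -227 + 940 = 713$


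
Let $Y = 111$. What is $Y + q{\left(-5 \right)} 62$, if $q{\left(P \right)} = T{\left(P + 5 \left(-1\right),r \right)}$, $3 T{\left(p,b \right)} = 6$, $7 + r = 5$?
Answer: $235$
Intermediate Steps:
$r = -2$ ($r = -7 + 5 = -2$)
$T{\left(p,b \right)} = 2$ ($T{\left(p,b \right)} = \frac{1}{3} \cdot 6 = 2$)
$q{\left(P \right)} = 2$
$Y + q{\left(-5 \right)} 62 = 111 + 2 \cdot 62 = 111 + 124 = 235$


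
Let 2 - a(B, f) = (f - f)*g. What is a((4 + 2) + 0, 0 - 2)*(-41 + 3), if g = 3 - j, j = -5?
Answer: -76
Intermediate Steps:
g = 8 (g = 3 - 1*(-5) = 3 + 5 = 8)
a(B, f) = 2 (a(B, f) = 2 - (f - f)*8 = 2 - 0*8 = 2 - 1*0 = 2 + 0 = 2)
a((4 + 2) + 0, 0 - 2)*(-41 + 3) = 2*(-41 + 3) = 2*(-38) = -76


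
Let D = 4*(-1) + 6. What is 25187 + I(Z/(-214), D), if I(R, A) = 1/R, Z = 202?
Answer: 2543780/101 ≈ 25186.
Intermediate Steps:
D = 2 (D = -4 + 6 = 2)
25187 + I(Z/(-214), D) = 25187 + 1/(202/(-214)) = 25187 + 1/(202*(-1/214)) = 25187 + 1/(-101/107) = 25187 - 107/101 = 2543780/101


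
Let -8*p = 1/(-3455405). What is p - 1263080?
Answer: -34915623579199/27643240 ≈ -1.2631e+6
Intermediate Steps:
p = 1/27643240 (p = -⅛/(-3455405) = -⅛*(-1/3455405) = 1/27643240 ≈ 3.6175e-8)
p - 1263080 = 1/27643240 - 1263080 = -34915623579199/27643240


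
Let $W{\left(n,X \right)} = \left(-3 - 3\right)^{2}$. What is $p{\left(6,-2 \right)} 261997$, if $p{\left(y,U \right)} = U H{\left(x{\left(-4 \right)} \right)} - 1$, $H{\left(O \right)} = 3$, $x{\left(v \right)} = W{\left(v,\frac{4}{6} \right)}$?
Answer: $-1833979$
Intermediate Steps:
$W{\left(n,X \right)} = 36$ ($W{\left(n,X \right)} = \left(-6\right)^{2} = 36$)
$x{\left(v \right)} = 36$
$p{\left(y,U \right)} = -1 + 3 U$ ($p{\left(y,U \right)} = U 3 - 1 = 3 U - 1 = -1 + 3 U$)
$p{\left(6,-2 \right)} 261997 = \left(-1 + 3 \left(-2\right)\right) 261997 = \left(-1 - 6\right) 261997 = \left(-7\right) 261997 = -1833979$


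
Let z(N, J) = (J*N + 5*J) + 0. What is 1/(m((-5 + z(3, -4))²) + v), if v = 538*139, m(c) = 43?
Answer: 1/74825 ≈ 1.3365e-5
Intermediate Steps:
z(N, J) = 5*J + J*N (z(N, J) = (5*J + J*N) + 0 = 5*J + J*N)
v = 74782
1/(m((-5 + z(3, -4))²) + v) = 1/(43 + 74782) = 1/74825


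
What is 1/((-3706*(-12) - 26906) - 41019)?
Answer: -1/23453 ≈ -4.2638e-5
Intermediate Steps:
1/((-3706*(-12) - 26906) - 41019) = 1/((44472 - 26906) - 41019) = 1/(17566 - 41019) = 1/(-23453) = -1/23453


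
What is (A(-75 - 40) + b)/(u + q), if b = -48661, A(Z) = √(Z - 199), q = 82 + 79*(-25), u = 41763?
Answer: -48661/39870 + I*√314/39870 ≈ -1.2205 + 0.00044445*I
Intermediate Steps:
q = -1893 (q = 82 - 1975 = -1893)
A(Z) = √(-199 + Z)
(A(-75 - 40) + b)/(u + q) = (√(-199 + (-75 - 40)) - 48661)/(41763 - 1893) = (√(-199 - 115) - 48661)/39870 = (√(-314) - 48661)*(1/39870) = (I*√314 - 48661)*(1/39870) = (-48661 + I*√314)*(1/39870) = -48661/39870 + I*√314/39870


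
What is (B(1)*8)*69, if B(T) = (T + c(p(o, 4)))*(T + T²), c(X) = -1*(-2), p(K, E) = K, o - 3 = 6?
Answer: 3312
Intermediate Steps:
o = 9 (o = 3 + 6 = 9)
c(X) = 2
B(T) = (2 + T)*(T + T²) (B(T) = (T + 2)*(T + T²) = (2 + T)*(T + T²))
(B(1)*8)*69 = ((1*(2 + 1² + 3*1))*8)*69 = ((1*(2 + 1 + 3))*8)*69 = ((1*6)*8)*69 = (6*8)*69 = 48*69 = 3312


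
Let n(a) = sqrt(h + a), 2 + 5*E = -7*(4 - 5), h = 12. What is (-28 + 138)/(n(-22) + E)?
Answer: 10 - 10*I*sqrt(10) ≈ 10.0 - 31.623*I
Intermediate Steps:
E = 1 (E = -2/5 + (-7*(4 - 5))/5 = -2/5 + (-7*(-1))/5 = -2/5 + (1/5)*7 = -2/5 + 7/5 = 1)
n(a) = sqrt(12 + a)
(-28 + 138)/(n(-22) + E) = (-28 + 138)/(sqrt(12 - 22) + 1) = 110/(sqrt(-10) + 1) = 110/(I*sqrt(10) + 1) = 110/(1 + I*sqrt(10))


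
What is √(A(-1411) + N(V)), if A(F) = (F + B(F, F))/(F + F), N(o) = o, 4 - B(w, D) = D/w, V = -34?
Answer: I*√66697970/1411 ≈ 5.788*I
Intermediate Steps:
B(w, D) = 4 - D/w
A(F) = (3 + F)/(2*F) (A(F) = (F + (4 - F/F))/(F + F) = (F + (4 - 1))/((2*F)) = (F + 3)*(1/(2*F)) = (3 + F)*(1/(2*F)) = (3 + F)/(2*F))
√(A(-1411) + N(V)) = √((½)*(3 - 1411)/(-1411) - 34) = √((½)*(-1/1411)*(-1408) - 34) = √(704/1411 - 34) = √(-47270/1411) = I*√66697970/1411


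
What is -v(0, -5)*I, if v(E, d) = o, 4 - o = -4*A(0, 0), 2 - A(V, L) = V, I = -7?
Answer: 84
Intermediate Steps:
A(V, L) = 2 - V
o = 12 (o = 4 - (-4)*(2 - 1*0) = 4 - (-4)*(2 + 0) = 4 - (-4)*2 = 4 - 1*(-8) = 4 + 8 = 12)
v(E, d) = 12
-v(0, -5)*I = -12*(-7) = -1*(-84) = 84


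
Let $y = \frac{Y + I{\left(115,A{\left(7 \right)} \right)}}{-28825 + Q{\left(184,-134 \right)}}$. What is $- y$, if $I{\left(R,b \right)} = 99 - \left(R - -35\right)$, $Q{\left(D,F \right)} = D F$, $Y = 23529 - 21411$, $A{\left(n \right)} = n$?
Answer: $\frac{689}{17827} \approx 0.038649$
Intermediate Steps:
$Y = 2118$ ($Y = 23529 - 21411 = 2118$)
$I{\left(R,b \right)} = 64 - R$ ($I{\left(R,b \right)} = 99 - \left(R + 35\right) = 99 - \left(35 + R\right) = 64 - R$)
$y = - \frac{689}{17827}$ ($y = \frac{2118 + \left(64 - 115\right)}{-28825 + 184 \left(-134\right)} = \frac{2118 + \left(64 - 115\right)}{-28825 - 24656} = \frac{2118 - 51}{-53481} = 2067 \left(- \frac{1}{53481}\right) = - \frac{689}{17827} \approx -0.038649$)
$- y = \left(-1\right) \left(- \frac{689}{17827}\right) = \frac{689}{17827}$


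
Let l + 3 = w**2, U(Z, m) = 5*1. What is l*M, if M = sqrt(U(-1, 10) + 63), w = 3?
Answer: 12*sqrt(17) ≈ 49.477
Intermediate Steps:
U(Z, m) = 5
M = 2*sqrt(17) (M = sqrt(5 + 63) = sqrt(68) = 2*sqrt(17) ≈ 8.2462)
l = 6 (l = -3 + 3**2 = -3 + 9 = 6)
l*M = 6*(2*sqrt(17)) = 12*sqrt(17)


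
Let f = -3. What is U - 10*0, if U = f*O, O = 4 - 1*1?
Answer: -9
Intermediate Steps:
O = 3 (O = 4 - 1 = 3)
U = -9 (U = -3*3 = -9)
U - 10*0 = -9 - 10*0 = -9 + 0 = -9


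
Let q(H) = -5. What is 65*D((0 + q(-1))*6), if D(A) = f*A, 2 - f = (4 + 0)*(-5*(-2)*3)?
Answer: 230100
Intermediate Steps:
f = -118 (f = 2 - (4 + 0)*-5*(-2)*3 = 2 - 4*10*3 = 2 - 4*30 = 2 - 1*120 = 2 - 120 = -118)
D(A) = -118*A
65*D((0 + q(-1))*6) = 65*(-118*(0 - 5)*6) = 65*(-(-590)*6) = 65*(-118*(-30)) = 65*3540 = 230100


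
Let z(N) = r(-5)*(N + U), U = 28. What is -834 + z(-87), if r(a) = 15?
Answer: -1719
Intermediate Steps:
z(N) = 420 + 15*N (z(N) = 15*(N + 28) = 15*(28 + N) = 420 + 15*N)
-834 + z(-87) = -834 + (420 + 15*(-87)) = -834 + (420 - 1305) = -834 - 885 = -1719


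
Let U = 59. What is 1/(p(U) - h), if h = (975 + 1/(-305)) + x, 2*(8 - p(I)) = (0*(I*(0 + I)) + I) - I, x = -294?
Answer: -305/205264 ≈ -0.0014859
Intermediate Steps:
p(I) = 8 (p(I) = 8 - ((0*(I*(0 + I)) + I) - I)/2 = 8 - ((0*(I*I) + I) - I)/2 = 8 - ((0*I**2 + I) - I)/2 = 8 - ((0 + I) - I)/2 = 8 - (I - I)/2 = 8 - 1/2*0 = 8 + 0 = 8)
h = 207704/305 (h = (975 + 1/(-305)) - 294 = (975 - 1/305) - 294 = 297374/305 - 294 = 207704/305 ≈ 681.00)
1/(p(U) - h) = 1/(8 - 1*207704/305) = 1/(8 - 207704/305) = 1/(-205264/305) = -305/205264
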